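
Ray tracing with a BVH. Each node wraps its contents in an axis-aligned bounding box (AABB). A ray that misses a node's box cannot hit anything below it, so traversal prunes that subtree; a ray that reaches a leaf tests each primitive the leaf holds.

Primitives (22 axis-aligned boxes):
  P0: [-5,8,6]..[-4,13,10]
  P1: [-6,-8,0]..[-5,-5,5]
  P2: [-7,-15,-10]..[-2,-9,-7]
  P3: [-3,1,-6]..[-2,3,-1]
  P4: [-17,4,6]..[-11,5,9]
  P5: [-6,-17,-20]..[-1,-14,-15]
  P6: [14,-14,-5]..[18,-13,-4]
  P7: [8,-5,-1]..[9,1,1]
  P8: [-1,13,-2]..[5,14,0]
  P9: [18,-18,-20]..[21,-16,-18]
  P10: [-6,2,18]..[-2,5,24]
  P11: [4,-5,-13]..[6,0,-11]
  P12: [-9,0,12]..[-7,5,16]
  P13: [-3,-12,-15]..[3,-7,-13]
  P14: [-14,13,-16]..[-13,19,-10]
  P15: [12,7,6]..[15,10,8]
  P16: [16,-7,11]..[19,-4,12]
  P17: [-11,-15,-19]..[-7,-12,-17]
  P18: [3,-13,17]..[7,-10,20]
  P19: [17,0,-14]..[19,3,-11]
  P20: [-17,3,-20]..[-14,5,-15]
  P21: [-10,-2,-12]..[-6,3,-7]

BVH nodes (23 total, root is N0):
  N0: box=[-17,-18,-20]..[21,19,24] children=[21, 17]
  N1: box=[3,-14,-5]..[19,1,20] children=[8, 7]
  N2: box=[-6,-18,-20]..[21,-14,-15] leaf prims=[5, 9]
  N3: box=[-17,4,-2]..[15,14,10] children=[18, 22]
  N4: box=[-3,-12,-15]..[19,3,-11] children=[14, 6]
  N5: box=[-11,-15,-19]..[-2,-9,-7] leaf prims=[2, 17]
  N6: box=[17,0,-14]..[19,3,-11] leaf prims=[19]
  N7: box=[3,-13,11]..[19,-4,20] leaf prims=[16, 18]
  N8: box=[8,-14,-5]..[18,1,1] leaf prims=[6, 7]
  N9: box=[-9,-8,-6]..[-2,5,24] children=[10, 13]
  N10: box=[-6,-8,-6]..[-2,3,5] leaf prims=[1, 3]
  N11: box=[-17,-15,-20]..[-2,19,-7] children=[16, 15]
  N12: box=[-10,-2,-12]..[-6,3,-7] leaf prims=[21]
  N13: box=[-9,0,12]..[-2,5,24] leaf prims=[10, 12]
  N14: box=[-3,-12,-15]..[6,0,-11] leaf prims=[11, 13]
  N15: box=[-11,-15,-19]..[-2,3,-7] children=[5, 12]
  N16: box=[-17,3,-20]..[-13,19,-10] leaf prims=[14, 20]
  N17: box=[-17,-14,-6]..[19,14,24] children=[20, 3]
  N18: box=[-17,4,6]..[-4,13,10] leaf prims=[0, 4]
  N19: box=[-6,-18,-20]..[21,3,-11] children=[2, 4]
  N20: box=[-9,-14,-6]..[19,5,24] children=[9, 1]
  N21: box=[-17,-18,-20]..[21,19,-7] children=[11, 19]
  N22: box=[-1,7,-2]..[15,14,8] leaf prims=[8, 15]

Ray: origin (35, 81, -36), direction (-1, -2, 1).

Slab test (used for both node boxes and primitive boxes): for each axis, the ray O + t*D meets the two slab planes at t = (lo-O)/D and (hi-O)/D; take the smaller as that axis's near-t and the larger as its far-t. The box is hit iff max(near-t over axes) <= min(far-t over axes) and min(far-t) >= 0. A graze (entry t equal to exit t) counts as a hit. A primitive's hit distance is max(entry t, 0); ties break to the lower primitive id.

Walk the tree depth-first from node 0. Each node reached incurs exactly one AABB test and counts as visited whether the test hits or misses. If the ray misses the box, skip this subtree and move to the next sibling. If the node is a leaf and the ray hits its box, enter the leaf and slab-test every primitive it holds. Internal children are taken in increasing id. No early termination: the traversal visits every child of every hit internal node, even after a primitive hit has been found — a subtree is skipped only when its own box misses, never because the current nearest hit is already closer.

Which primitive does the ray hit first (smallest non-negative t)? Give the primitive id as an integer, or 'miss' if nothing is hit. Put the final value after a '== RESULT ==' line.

Trace the traversal:
N0 x:[14,52] y:[31,99/2] z:[16,60] -> hit [31,99/2], descend [17, 21]
  N17 x:[16,52] y:[67/2,95/2] z:[30,60] -> hit [67/2,95/2], descend [3, 20]
    N3 x:[20,52] y:[67/2,77/2] z:[34,46] -> hit [34,77/2], descend [18, 22]
      N18 x:[39,52] y:[34,77/2] z:[42,46] -> miss, prune
      N22 x:[20,36] y:[67/2,37] z:[34,44] -> hit [34,36] leaf, test {P8@t=34, P15(miss)}
    N20 x:[16,44] y:[38,95/2] z:[30,60] -> hit [38,44], descend [1, 9]
      N1 x:[16,32] y:[40,95/2] z:[31,56] -> miss, prune
      N9 x:[37,44] y:[38,89/2] z:[30,60] -> hit [38,44], descend [10, 13]
        N10 x:[37,41] y:[39,89/2] z:[30,41] -> hit [39,41] leaf, test {P1(miss), P3(miss)}
        N13 x:[37,44] y:[38,81/2] z:[48,60] -> miss, prune
  N21 x:[14,52] y:[31,99/2] z:[16,29] -> miss, prune

order=[0, 17, 3, 18, 22, 20, 1, 9, 10, 13, 21]  |boxes|=11  |leaves|=2  hit=P8

== RESULT ==
8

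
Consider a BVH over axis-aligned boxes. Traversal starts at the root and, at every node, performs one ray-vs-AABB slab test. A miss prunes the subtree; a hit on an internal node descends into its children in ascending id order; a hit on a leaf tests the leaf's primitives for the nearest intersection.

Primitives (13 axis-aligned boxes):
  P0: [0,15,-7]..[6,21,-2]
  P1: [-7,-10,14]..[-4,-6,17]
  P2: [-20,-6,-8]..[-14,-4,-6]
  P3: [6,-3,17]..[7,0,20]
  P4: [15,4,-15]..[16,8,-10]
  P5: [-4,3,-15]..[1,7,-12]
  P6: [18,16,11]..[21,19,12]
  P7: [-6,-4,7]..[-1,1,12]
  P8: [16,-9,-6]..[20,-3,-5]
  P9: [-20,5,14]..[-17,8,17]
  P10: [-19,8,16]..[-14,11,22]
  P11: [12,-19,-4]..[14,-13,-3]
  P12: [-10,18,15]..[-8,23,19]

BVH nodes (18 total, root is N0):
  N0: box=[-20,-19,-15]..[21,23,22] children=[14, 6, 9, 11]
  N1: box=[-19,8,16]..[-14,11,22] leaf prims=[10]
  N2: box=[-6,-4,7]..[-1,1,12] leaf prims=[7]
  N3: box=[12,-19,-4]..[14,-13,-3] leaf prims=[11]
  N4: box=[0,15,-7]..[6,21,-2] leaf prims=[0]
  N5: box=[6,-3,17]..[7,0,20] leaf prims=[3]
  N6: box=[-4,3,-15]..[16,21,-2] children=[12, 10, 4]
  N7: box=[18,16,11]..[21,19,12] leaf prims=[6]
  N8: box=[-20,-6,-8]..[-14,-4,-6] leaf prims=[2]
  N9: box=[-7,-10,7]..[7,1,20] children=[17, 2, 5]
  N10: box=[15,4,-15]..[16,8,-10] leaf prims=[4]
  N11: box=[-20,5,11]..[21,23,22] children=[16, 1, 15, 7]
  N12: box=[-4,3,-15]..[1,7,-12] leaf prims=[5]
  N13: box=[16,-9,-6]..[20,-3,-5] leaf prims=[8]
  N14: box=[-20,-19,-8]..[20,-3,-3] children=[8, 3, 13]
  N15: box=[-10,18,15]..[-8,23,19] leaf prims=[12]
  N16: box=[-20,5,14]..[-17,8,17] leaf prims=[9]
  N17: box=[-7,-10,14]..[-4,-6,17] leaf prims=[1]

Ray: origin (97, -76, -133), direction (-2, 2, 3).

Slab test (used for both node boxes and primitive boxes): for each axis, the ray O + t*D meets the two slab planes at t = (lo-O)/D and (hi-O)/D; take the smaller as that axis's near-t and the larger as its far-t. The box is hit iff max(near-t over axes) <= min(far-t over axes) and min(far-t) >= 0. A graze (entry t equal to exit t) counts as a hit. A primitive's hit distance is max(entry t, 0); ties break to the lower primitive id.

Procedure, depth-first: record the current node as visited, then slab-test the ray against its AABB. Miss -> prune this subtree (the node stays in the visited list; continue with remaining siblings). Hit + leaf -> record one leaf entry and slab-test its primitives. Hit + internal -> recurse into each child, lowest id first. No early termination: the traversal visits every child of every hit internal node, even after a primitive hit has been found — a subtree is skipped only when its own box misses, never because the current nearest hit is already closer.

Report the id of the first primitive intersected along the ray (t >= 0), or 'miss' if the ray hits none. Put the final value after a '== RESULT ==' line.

Trace the traversal:
N0 x:[38,117/2] y:[57/2,99/2] z:[118/3,155/3] -> hit [118/3,99/2], descend [6, 9, 11, 14]
  N6 x:[81/2,101/2] y:[79/2,97/2] z:[118/3,131/3] -> hit [81/2,131/3], descend [4, 10, 12]
    N4 x:[91/2,97/2] y:[91/2,97/2] z:[42,131/3] -> miss, prune
    N10 x:[81/2,41] y:[40,42] z:[118/3,41] -> hit [81/2,41] leaf, test {P4@t=81/2}
    N12 x:[48,101/2] y:[79/2,83/2] z:[118/3,121/3] -> miss, prune
  N9 x:[45,52] y:[33,77/2] z:[140/3,51] -> miss, prune
  N11 x:[38,117/2] y:[81/2,99/2] z:[48,155/3] -> hit [48,99/2], descend [1, 7, 15, 16]
    N1 x:[111/2,58] y:[42,87/2] z:[149/3,155/3] -> miss, prune
    N7 x:[38,79/2] y:[46,95/2] z:[48,145/3] -> miss, prune
    N15 x:[105/2,107/2] y:[47,99/2] z:[148/3,152/3] -> miss, prune
    N16 x:[57,117/2] y:[81/2,42] z:[49,50] -> miss, prune
  N14 x:[77/2,117/2] y:[57/2,73/2] z:[125/3,130/3] -> miss, prune

order=[0, 6, 4, 10, 12, 9, 11, 1, 7, 15, 16, 14]  |boxes|=12  |leaves|=1  hit=P4

== RESULT ==
4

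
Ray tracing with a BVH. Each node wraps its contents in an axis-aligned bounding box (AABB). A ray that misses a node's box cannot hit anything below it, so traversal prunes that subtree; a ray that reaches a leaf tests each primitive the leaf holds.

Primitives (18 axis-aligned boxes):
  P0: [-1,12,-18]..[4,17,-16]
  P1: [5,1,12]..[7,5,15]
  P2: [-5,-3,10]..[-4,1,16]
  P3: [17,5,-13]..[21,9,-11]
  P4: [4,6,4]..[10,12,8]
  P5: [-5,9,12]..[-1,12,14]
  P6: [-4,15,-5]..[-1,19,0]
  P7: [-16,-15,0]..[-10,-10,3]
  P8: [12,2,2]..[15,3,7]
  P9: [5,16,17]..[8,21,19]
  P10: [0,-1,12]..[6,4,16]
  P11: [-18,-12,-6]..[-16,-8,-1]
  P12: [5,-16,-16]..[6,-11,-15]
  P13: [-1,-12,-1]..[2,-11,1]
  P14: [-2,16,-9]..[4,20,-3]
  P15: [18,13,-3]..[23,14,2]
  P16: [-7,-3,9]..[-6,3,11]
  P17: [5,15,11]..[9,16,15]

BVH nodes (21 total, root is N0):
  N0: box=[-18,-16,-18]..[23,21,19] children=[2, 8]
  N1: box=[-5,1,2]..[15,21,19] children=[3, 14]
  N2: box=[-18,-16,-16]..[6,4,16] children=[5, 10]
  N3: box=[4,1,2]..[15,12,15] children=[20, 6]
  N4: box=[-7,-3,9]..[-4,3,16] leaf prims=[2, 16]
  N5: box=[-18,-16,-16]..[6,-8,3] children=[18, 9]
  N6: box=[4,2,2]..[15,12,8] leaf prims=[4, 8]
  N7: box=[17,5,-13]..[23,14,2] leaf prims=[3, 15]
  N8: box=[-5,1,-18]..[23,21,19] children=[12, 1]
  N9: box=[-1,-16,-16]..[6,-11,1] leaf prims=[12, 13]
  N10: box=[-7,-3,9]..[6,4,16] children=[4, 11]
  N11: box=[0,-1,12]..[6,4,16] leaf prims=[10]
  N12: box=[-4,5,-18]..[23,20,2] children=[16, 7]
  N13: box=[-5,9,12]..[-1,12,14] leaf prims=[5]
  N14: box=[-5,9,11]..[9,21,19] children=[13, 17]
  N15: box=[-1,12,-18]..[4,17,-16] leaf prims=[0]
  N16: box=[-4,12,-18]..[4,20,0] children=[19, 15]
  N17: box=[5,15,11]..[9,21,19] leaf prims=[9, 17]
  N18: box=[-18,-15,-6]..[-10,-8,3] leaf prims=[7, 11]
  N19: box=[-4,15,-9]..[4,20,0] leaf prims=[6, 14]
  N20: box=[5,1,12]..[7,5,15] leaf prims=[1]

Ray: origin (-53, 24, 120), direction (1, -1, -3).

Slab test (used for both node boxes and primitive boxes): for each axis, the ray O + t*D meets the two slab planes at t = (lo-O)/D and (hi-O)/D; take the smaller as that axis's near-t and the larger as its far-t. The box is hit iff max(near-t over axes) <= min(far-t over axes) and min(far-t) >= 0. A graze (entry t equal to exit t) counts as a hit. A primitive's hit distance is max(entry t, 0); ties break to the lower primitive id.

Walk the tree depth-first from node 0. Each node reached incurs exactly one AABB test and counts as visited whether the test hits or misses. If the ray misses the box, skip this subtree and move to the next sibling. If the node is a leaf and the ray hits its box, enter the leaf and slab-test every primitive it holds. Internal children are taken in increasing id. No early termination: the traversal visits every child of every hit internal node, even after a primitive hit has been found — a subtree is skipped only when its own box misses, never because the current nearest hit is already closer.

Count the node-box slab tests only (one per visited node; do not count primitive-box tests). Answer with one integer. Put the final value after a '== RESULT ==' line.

Walk:
N0 x:[35,76] y:[3,40] z:[101/3,46] -> hit [35,40], descend [2, 8]
  N2 x:[35,59] y:[20,40] z:[104/3,136/3] -> hit [35,40], descend [5, 10]
    N5 x:[35,59] y:[32,40] z:[39,136/3] -> hit [39,40], descend [9, 18]
      N9 x:[52,59] y:[35,40] z:[119/3,136/3] -> miss, prune
      N18 x:[35,43] y:[32,39] z:[39,42] -> hit [39,39] leaf, test {P7@t=39, P11(miss)}
    N10 x:[46,59] y:[20,27] z:[104/3,37] -> miss, prune
  N8 x:[48,76] y:[3,23] z:[101/3,46] -> miss, prune

order=[0, 2, 5, 9, 18, 10, 8]  |boxes|=7  |leaves|=1  hit=P7

== RESULT ==
7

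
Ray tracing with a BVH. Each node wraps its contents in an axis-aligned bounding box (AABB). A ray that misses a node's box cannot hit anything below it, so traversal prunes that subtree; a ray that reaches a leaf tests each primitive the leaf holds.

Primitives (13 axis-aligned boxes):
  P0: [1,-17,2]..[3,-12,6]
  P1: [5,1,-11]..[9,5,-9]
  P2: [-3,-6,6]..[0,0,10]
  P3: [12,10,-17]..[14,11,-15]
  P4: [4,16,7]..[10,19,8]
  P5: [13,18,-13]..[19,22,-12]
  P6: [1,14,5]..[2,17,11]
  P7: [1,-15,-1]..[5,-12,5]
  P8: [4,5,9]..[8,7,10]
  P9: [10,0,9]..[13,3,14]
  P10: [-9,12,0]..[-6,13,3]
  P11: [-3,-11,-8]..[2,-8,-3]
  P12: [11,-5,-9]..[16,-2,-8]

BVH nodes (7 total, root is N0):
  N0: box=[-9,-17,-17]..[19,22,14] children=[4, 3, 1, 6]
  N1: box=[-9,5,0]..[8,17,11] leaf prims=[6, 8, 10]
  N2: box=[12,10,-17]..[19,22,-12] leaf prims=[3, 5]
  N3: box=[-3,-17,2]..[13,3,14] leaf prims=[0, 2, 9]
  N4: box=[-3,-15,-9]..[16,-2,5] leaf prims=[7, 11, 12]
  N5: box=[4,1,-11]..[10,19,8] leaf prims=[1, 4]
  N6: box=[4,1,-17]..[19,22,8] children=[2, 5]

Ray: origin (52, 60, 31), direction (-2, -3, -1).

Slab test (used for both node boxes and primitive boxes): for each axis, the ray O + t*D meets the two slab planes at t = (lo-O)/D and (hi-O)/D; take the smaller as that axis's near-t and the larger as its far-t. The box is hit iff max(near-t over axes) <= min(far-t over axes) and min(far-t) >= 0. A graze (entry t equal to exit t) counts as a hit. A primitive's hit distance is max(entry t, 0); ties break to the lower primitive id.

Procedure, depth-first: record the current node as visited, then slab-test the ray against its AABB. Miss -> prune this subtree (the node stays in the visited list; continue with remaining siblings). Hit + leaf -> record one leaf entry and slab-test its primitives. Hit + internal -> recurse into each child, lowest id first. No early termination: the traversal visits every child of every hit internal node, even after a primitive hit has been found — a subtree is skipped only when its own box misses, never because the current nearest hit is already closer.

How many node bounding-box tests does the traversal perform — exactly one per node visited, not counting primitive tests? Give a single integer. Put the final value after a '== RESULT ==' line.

Walk:
N0 x:[33/2,61/2] y:[38/3,77/3] z:[17,48] -> hit [17,77/3], descend [1, 3, 4, 6]
  N1 x:[22,61/2] y:[43/3,55/3] z:[20,31] -> miss, prune
  N3 x:[39/2,55/2] y:[19,77/3] z:[17,29] -> hit [39/2,77/3] leaf, test {P0@t=25, P2(miss), P9@t=39/2}
  N4 x:[18,55/2] y:[62/3,25] z:[26,40] -> miss, prune
  N6 x:[33/2,24] y:[38/3,59/3] z:[23,48] -> miss, prune

Visited [0, 1, 3, 4, 6]. Tests: 5 box, 1 leaf. Nearest: P9.

== RESULT ==
5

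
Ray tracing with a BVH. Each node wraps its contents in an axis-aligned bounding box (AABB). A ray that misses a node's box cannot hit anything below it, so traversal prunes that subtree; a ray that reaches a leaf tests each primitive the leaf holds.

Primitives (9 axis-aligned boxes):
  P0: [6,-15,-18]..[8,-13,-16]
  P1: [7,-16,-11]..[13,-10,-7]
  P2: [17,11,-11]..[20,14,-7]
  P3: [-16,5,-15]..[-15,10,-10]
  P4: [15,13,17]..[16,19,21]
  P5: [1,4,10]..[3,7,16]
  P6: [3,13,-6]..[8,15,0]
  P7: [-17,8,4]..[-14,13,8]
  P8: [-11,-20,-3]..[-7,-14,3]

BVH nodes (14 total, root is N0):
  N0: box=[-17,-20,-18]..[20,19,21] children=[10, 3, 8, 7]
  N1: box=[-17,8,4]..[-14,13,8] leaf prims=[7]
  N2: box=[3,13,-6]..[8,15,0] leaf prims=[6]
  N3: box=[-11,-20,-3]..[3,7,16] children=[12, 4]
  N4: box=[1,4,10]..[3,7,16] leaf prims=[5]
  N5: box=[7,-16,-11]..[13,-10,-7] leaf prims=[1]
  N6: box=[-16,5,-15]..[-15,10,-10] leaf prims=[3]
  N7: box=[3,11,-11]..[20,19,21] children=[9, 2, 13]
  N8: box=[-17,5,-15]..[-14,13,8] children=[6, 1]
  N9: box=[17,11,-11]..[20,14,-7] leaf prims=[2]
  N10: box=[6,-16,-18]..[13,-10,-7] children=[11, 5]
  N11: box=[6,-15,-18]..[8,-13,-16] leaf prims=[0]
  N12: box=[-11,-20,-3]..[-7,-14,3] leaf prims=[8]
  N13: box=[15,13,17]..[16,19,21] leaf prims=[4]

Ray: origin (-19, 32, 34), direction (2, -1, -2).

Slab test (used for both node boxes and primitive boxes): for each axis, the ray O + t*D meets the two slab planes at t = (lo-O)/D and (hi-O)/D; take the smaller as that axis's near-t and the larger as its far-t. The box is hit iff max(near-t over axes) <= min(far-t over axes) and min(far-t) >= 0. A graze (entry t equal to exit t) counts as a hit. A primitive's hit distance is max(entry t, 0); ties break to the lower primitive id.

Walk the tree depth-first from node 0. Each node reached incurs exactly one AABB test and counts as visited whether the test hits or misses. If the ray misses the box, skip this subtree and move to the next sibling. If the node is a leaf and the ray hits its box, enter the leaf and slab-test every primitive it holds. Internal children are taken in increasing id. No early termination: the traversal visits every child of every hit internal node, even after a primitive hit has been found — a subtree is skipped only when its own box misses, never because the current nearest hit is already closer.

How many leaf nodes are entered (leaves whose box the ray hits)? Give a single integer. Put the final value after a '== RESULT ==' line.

Traverse from the root:
N0 x:[1,39/2] y:[13,52] z:[13/2,26] -> hit [13,39/2], descend [3, 7, 8, 10]
  N3 x:[4,11] y:[25,52] z:[9,37/2] -> miss, prune
  N7 x:[11,39/2] y:[13,21] z:[13/2,45/2] -> hit [13,39/2], descend [2, 9, 13]
    N2 x:[11,27/2] y:[17,19] z:[17,20] -> miss, prune
    N9 x:[18,39/2] y:[18,21] z:[41/2,45/2] -> miss, prune
    N13 x:[17,35/2] y:[13,19] z:[13/2,17/2] -> miss, prune
  N8 x:[1,5/2] y:[19,27] z:[13,49/2] -> miss, prune
  N10 x:[25/2,16] y:[42,48] z:[41/2,26] -> miss, prune

Visited [0, 3, 7, 2, 9, 13, 8, 10]. Tests: 8 box, 0 leaf. Nearest: miss.

== RESULT ==
0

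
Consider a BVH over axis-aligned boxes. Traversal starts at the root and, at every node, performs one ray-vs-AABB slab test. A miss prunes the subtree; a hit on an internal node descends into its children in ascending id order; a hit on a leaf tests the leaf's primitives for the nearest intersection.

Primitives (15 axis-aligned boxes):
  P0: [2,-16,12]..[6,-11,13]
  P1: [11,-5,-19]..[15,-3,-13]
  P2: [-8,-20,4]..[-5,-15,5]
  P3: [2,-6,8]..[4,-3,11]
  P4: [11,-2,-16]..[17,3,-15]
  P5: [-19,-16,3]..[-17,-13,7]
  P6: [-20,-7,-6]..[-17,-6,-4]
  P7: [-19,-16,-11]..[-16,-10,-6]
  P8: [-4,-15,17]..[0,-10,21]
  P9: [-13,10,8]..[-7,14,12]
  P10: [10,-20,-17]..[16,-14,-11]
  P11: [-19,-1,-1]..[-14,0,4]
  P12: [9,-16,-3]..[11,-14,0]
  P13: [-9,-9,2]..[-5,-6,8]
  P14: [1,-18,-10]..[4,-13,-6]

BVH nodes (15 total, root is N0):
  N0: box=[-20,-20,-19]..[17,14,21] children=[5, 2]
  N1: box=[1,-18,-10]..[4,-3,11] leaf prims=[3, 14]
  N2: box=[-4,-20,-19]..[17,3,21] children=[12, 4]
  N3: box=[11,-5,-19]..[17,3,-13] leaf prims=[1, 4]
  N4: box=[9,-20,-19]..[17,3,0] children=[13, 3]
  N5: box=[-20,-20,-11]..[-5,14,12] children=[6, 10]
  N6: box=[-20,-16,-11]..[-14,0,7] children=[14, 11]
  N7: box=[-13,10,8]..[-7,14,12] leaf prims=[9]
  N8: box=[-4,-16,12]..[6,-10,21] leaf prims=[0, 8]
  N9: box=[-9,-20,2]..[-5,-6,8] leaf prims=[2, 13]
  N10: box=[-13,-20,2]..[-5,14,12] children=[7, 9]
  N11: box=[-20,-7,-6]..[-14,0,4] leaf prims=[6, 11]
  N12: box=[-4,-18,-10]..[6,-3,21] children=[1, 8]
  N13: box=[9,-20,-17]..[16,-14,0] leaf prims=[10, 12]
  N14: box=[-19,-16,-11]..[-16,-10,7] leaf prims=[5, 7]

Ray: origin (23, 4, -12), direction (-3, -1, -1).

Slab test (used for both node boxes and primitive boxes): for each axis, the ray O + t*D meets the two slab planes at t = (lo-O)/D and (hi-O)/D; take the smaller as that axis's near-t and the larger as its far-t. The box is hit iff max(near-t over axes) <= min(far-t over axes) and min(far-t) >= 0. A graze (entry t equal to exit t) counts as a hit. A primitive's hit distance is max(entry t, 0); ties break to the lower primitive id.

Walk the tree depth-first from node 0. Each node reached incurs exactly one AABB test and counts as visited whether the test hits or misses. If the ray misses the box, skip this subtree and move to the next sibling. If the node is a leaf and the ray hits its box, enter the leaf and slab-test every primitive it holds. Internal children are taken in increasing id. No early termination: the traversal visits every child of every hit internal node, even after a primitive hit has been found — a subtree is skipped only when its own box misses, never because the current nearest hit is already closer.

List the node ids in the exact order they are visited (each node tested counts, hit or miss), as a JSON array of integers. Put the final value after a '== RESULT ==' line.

Trace the traversal:
N0 x:[2,43/3] y:[-10,24] z:[-33,7] -> hit [2,7], descend [2, 5]
  N2 x:[2,9] y:[1,24] z:[-33,7] -> hit [2,7], descend [4, 12]
    N4 x:[2,14/3] y:[1,24] z:[-12,7] -> hit [2,14/3], descend [3, 13]
      N3 x:[2,4] y:[1,9] z:[1,7] -> hit [2,4] leaf, test {P1(miss), P4@t=3}
      N13 x:[7/3,14/3] y:[18,24] z:[-12,5] -> miss, prune
    N12 x:[17/3,9] y:[7,22] z:[-33,-2] -> miss, prune
  N5 x:[28/3,43/3] y:[-10,24] z:[-24,-1] -> miss, prune

7 AABB tests over nodes [0, 2, 4, 3, 13, 12, 5]; 1 leaf entered; closest P4.

== RESULT ==
[0, 2, 4, 3, 13, 12, 5]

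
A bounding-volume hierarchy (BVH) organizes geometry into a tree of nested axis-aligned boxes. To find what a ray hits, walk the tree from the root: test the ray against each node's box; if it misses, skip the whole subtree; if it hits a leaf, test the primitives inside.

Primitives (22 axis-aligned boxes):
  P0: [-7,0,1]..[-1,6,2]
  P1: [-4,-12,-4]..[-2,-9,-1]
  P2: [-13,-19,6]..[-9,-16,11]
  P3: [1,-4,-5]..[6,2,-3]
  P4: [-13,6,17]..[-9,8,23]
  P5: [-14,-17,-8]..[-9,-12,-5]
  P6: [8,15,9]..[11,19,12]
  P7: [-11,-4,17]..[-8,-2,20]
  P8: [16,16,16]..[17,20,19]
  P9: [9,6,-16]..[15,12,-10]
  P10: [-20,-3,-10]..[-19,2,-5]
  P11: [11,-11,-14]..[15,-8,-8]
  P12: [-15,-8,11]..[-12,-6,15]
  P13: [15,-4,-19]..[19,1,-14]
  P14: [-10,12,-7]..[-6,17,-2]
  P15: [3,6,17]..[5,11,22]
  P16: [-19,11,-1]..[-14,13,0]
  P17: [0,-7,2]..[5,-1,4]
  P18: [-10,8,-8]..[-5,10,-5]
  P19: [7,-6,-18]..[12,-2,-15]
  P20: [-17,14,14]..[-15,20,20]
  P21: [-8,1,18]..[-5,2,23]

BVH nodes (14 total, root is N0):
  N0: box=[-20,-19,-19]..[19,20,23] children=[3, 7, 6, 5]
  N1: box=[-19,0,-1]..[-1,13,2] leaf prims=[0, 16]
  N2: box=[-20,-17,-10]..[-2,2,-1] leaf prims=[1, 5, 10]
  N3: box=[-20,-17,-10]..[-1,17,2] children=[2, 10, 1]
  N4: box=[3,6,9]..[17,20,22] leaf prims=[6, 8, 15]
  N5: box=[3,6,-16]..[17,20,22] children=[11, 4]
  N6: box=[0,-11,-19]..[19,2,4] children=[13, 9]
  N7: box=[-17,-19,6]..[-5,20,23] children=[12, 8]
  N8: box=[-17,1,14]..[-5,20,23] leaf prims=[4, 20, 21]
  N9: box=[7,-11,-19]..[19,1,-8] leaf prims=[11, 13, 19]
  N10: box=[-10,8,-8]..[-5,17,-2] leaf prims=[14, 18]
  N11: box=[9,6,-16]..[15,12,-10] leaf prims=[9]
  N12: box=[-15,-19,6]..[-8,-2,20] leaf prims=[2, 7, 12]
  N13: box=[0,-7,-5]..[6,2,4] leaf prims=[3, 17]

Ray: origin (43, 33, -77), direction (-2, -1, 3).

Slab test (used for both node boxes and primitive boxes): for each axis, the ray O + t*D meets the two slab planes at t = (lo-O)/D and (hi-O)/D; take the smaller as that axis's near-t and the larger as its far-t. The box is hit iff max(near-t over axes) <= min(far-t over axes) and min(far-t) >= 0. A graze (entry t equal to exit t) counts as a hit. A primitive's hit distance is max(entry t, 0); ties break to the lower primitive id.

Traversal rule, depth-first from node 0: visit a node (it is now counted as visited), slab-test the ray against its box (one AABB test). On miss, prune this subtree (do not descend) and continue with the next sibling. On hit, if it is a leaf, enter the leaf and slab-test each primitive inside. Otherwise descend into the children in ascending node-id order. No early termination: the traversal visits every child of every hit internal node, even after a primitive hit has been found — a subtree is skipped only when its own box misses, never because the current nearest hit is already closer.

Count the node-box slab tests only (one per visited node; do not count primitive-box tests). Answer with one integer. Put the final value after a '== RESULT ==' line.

Traverse from the root:
N0 x:[12,63/2] y:[13,52] z:[58/3,100/3] -> hit [58/3,63/2], descend [3, 5, 6, 7]
  N3 x:[22,63/2] y:[16,50] z:[67/3,79/3] -> hit [67/3,79/3], descend [1, 2, 10]
    N1 x:[22,31] y:[20,33] z:[76/3,79/3] -> hit [76/3,79/3] leaf, test {P0(miss), P16(miss)}
    N2 x:[45/2,63/2] y:[31,50] z:[67/3,76/3] -> miss, prune
    N10 x:[24,53/2] y:[16,25] z:[23,25] -> hit [24,25] leaf, test {P14(miss), P18@t=24}
  N5 x:[13,20] y:[13,27] z:[61/3,33] -> miss, prune
  N6 x:[12,43/2] y:[31,44] z:[58/3,27] -> miss, prune
  N7 x:[24,30] y:[13,52] z:[83/3,100/3] -> hit [83/3,30], descend [8, 12]
    N8 x:[24,30] y:[13,32] z:[91/3,100/3] -> miss, prune
    N12 x:[51/2,29] y:[35,52] z:[83/3,97/3] -> miss, prune

10 AABB tests over nodes [0, 3, 1, 2, 10, 5, 6, 7, 8, 12]; 2 leaves entered; closest P18.

== RESULT ==
10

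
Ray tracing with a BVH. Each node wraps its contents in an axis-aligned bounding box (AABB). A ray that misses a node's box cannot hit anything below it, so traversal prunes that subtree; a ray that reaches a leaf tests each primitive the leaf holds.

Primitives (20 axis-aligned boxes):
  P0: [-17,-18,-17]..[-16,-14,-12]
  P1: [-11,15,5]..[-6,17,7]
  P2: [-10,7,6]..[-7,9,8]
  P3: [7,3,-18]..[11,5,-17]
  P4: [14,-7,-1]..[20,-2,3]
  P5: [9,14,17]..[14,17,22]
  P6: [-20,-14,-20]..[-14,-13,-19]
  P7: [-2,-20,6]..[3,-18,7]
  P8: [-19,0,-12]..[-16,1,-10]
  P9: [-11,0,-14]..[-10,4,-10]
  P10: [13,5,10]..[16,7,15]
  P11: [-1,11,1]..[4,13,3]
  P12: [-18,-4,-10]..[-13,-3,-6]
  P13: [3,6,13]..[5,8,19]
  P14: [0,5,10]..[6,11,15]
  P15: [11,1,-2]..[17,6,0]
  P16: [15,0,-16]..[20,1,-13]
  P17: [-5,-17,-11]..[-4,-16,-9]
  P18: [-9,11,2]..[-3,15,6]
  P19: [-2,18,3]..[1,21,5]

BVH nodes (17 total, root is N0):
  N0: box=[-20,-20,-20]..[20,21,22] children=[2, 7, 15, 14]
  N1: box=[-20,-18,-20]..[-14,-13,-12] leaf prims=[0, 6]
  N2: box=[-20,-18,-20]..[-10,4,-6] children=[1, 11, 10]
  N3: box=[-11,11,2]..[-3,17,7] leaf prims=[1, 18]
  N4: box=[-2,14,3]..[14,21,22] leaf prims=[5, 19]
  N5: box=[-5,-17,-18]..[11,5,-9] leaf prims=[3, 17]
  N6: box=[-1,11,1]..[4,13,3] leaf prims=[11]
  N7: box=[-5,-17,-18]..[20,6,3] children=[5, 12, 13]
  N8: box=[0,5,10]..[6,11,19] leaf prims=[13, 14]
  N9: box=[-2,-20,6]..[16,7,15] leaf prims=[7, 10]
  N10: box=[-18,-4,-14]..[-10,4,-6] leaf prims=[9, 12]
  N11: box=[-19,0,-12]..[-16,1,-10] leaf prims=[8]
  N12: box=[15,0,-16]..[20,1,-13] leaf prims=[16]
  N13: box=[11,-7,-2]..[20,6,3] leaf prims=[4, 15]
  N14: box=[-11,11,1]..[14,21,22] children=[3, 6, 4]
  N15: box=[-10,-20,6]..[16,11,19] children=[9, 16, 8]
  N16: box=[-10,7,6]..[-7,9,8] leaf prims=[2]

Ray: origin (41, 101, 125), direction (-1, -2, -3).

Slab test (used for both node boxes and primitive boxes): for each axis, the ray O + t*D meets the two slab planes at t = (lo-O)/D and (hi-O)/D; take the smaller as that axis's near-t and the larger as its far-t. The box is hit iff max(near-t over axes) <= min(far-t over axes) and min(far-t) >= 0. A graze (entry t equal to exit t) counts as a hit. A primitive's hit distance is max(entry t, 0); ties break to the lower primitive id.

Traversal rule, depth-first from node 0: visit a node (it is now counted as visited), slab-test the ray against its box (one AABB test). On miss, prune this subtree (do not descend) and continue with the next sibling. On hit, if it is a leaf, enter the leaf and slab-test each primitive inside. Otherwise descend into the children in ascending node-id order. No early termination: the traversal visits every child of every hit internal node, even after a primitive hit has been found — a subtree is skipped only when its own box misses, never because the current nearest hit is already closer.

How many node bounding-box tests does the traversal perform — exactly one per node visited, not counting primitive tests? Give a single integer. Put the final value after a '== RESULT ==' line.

Walk:
N0 x:[21,61] y:[40,121/2] z:[103/3,145/3] -> hit [40,145/3], descend [2, 7, 14, 15]
  N2 x:[51,61] y:[97/2,119/2] z:[131/3,145/3] -> miss, prune
  N7 x:[21,46] y:[95/2,59] z:[122/3,143/3] -> miss, prune
  N14 x:[27,52] y:[40,45] z:[103/3,124/3] -> hit [40,124/3], descend [3, 4, 6]
    N3 x:[44,52] y:[42,45] z:[118/3,41] -> miss, prune
    N4 x:[27,43] y:[40,87/2] z:[103/3,122/3] -> hit [40,122/3] leaf, test {P5(miss), P19@t=40}
    N6 x:[37,42] y:[44,45] z:[122/3,124/3] -> miss, prune
  N15 x:[25,51] y:[45,121/2] z:[106/3,119/3] -> miss, prune

Summary -> nodes [0, 2, 7, 14, 3, 4, 6, 15]; box-tests=8; leaf-entries=1; first=P19

== RESULT ==
8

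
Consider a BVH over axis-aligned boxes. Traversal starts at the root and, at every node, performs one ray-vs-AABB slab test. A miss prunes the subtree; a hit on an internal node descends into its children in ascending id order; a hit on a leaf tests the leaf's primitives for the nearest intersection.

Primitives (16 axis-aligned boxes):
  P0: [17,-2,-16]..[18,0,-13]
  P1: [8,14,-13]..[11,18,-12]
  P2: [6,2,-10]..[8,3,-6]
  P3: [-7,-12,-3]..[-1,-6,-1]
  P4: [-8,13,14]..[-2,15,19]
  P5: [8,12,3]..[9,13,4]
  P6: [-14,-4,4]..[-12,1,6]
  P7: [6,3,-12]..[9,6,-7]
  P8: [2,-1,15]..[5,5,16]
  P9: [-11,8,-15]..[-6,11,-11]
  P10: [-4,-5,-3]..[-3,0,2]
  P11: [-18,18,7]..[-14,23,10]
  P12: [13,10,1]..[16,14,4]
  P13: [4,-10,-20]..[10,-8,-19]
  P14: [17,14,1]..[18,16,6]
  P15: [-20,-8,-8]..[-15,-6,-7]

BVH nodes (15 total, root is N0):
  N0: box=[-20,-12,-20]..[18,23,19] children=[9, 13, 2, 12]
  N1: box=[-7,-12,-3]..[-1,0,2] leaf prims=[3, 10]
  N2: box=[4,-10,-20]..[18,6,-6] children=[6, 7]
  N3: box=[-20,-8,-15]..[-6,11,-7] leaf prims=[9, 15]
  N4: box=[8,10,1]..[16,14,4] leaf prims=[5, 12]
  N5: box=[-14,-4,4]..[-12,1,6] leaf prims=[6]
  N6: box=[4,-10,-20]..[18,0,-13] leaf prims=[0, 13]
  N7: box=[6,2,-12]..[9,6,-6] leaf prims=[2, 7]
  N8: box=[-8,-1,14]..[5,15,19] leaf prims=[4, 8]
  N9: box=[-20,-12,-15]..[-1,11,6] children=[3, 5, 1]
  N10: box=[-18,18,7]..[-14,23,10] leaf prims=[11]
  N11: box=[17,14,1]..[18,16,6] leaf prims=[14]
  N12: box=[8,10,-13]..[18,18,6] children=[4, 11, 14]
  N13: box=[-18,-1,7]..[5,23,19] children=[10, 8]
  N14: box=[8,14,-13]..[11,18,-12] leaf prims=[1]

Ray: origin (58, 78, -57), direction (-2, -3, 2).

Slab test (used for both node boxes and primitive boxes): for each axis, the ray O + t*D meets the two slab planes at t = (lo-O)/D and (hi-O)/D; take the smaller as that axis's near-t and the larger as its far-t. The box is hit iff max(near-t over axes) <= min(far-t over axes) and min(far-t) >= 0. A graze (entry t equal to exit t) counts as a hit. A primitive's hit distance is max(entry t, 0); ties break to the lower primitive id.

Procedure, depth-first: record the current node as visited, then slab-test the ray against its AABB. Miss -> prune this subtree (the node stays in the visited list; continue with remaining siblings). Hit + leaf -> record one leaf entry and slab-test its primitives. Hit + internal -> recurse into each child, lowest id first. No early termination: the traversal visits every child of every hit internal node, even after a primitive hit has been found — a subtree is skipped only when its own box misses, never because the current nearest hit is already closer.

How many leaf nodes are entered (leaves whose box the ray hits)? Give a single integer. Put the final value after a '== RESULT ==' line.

Traverse from the root:
N0 x:[20,39] y:[55/3,30] z:[37/2,38] -> hit [20,30], descend [2, 9, 12, 13]
  N2 x:[20,27] y:[24,88/3] z:[37/2,51/2] -> hit [24,51/2], descend [6, 7]
    N6 x:[20,27] y:[26,88/3] z:[37/2,22] -> miss, prune
    N7 x:[49/2,26] y:[24,76/3] z:[45/2,51/2] -> hit [49/2,76/3] leaf, test {P2@t=25, P7@t=49/2}
  N9 x:[59/2,39] y:[67/3,30] z:[21,63/2] -> hit [59/2,30], descend [1, 3, 5]
    N1 x:[59/2,65/2] y:[26,30] z:[27,59/2] -> hit [59/2,59/2] leaf, test {P3(miss), P10(miss)}
    N3 x:[32,39] y:[67/3,86/3] z:[21,25] -> miss, prune
    N5 x:[35,36] y:[77/3,82/3] z:[61/2,63/2] -> miss, prune
  N12 x:[20,25] y:[20,68/3] z:[22,63/2] -> hit [22,68/3], descend [4, 11, 14]
    N4 x:[21,25] y:[64/3,68/3] z:[29,61/2] -> miss, prune
    N11 x:[20,41/2] y:[62/3,64/3] z:[29,63/2] -> miss, prune
    N14 x:[47/2,25] y:[20,64/3] z:[22,45/2] -> miss, prune
  N13 x:[53/2,38] y:[55/3,79/3] z:[32,38] -> miss, prune

13 AABB tests over nodes [0, 2, 6, 7, 9, 1, 3, 5, 12, 4, 11, 14, 13]; 2 leaves entered; closest P7.

== RESULT ==
2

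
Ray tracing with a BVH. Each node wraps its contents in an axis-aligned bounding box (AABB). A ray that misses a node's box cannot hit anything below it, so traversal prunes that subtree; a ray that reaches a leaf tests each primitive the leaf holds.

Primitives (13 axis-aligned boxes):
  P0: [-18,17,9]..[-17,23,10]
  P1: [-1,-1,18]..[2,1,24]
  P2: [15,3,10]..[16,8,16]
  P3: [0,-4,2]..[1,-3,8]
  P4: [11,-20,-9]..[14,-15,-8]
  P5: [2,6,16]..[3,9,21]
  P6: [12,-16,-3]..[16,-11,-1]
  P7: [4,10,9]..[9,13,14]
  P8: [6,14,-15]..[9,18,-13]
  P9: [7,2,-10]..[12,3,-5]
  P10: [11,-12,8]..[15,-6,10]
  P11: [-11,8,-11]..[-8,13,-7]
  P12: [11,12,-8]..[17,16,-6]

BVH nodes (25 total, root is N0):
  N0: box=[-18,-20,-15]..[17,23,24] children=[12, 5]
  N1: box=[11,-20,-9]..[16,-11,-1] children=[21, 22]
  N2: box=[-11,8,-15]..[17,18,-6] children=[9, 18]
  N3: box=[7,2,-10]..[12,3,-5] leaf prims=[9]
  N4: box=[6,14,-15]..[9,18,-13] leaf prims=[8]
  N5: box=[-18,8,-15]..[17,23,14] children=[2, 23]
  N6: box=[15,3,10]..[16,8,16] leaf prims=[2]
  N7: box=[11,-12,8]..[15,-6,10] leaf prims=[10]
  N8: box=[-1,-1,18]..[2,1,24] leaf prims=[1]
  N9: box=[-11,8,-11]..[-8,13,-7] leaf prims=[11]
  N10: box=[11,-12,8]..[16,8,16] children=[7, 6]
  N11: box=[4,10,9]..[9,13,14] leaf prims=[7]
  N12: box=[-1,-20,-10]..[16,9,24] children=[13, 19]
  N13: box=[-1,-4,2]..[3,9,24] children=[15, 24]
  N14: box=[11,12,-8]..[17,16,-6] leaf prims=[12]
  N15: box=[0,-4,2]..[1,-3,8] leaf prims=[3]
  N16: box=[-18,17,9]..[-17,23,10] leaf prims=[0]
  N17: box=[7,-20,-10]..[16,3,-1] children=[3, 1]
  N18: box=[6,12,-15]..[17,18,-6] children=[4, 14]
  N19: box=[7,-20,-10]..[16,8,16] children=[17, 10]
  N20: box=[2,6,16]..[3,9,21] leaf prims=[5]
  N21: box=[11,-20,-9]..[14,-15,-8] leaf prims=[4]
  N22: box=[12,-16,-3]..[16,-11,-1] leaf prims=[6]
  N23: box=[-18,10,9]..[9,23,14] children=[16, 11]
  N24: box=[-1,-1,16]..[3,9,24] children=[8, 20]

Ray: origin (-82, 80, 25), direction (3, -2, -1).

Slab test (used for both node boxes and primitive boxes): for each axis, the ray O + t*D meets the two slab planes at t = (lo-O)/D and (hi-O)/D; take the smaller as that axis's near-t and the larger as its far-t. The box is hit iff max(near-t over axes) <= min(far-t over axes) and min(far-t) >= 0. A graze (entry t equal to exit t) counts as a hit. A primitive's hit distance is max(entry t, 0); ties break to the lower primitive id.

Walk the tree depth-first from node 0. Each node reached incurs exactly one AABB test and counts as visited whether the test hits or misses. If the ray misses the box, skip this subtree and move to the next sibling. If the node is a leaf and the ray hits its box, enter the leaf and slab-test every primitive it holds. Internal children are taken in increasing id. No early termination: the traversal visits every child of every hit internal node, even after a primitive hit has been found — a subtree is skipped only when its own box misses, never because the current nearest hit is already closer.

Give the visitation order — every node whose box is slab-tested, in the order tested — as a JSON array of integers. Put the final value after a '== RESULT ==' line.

Trace the traversal:
N0 x:[64/3,33] y:[57/2,50] z:[1,40] -> hit [57/2,33], descend [5, 12]
  N5 x:[64/3,33] y:[57/2,36] z:[11,40] -> hit [57/2,33], descend [2, 23]
    N2 x:[71/3,33] y:[31,36] z:[31,40] -> hit [31,33], descend [9, 18]
      N9 x:[71/3,74/3] y:[67/2,36] z:[32,36] -> miss, prune
      N18 x:[88/3,33] y:[31,34] z:[31,40] -> hit [31,33], descend [4, 14]
        N4 x:[88/3,91/3] y:[31,33] z:[38,40] -> miss, prune
        N14 x:[31,33] y:[32,34] z:[31,33] -> hit [32,33] leaf, test {P12@t=32}
    N23 x:[64/3,91/3] y:[57/2,35] z:[11,16] -> miss, prune
  N12 x:[27,98/3] y:[71/2,50] z:[1,35] -> miss, prune

order=[0, 5, 2, 9, 18, 4, 14, 23, 12]  |boxes|=9  |leaves|=1  hit=P12

== RESULT ==
[0, 5, 2, 9, 18, 4, 14, 23, 12]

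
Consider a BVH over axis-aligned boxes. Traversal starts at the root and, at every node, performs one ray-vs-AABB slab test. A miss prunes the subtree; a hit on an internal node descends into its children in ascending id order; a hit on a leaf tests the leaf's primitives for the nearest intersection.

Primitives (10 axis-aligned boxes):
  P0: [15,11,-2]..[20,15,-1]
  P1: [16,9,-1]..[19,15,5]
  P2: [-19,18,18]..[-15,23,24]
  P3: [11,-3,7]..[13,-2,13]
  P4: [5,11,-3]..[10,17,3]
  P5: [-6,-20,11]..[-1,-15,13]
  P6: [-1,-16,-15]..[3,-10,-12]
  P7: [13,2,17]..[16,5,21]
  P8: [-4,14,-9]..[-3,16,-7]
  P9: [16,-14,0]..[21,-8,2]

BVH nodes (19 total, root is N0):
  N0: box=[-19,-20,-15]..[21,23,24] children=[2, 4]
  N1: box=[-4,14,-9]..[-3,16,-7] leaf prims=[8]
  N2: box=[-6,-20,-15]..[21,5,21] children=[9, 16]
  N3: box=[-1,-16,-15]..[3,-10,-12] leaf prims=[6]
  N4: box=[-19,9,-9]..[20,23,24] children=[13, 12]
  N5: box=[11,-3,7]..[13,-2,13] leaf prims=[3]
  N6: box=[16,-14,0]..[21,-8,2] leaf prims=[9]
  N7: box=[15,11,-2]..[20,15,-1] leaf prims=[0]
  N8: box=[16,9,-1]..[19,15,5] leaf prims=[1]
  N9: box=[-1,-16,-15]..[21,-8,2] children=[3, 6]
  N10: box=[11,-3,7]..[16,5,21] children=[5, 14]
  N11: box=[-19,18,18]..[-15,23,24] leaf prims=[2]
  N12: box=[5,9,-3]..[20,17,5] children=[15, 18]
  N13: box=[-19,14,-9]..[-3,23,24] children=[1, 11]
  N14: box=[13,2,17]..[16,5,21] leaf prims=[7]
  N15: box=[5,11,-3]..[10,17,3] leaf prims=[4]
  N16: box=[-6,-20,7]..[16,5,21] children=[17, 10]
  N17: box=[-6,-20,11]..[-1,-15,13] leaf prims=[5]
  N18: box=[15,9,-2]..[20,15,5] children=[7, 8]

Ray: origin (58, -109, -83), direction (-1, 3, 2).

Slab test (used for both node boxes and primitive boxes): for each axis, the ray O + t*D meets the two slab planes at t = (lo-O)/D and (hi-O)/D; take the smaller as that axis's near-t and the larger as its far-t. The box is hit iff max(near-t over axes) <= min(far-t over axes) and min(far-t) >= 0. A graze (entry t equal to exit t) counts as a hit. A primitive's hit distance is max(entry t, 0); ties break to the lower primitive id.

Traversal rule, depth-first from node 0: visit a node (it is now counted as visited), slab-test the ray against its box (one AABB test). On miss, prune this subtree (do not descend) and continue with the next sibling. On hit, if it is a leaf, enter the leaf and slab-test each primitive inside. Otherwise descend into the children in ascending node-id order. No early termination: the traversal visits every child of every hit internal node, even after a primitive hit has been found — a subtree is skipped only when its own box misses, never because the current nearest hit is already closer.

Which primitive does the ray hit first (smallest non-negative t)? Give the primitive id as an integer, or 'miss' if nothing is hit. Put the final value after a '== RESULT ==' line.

Trace the traversal:
N0 x:[37,77] y:[89/3,44] z:[34,107/2] -> hit [37,44], descend [2, 4]
  N2 x:[37,64] y:[89/3,38] z:[34,52] -> hit [37,38], descend [9, 16]
    N9 x:[37,59] y:[31,101/3] z:[34,85/2] -> miss, prune
    N16 x:[42,64] y:[89/3,38] z:[45,52] -> miss, prune
  N4 x:[38,77] y:[118/3,44] z:[37,107/2] -> hit [118/3,44], descend [12, 13]
    N12 x:[38,53] y:[118/3,42] z:[40,44] -> hit [40,42], descend [15, 18]
      N15 x:[48,53] y:[40,42] z:[40,43] -> miss, prune
      N18 x:[38,43] y:[118/3,124/3] z:[81/2,44] -> hit [81/2,124/3], descend [7, 8]
        N7 x:[38,43] y:[40,124/3] z:[81/2,41] -> hit [81/2,41] leaf, test {P0@t=81/2}
        N8 x:[39,42] y:[118/3,124/3] z:[41,44] -> hit [41,124/3] leaf, test {P1@t=41}
    N13 x:[61,77] y:[41,44] z:[37,107/2] -> miss, prune

11 AABB tests over nodes [0, 2, 9, 16, 4, 12, 15, 18, 7, 8, 13]; 2 leaves entered; closest P0.

== RESULT ==
0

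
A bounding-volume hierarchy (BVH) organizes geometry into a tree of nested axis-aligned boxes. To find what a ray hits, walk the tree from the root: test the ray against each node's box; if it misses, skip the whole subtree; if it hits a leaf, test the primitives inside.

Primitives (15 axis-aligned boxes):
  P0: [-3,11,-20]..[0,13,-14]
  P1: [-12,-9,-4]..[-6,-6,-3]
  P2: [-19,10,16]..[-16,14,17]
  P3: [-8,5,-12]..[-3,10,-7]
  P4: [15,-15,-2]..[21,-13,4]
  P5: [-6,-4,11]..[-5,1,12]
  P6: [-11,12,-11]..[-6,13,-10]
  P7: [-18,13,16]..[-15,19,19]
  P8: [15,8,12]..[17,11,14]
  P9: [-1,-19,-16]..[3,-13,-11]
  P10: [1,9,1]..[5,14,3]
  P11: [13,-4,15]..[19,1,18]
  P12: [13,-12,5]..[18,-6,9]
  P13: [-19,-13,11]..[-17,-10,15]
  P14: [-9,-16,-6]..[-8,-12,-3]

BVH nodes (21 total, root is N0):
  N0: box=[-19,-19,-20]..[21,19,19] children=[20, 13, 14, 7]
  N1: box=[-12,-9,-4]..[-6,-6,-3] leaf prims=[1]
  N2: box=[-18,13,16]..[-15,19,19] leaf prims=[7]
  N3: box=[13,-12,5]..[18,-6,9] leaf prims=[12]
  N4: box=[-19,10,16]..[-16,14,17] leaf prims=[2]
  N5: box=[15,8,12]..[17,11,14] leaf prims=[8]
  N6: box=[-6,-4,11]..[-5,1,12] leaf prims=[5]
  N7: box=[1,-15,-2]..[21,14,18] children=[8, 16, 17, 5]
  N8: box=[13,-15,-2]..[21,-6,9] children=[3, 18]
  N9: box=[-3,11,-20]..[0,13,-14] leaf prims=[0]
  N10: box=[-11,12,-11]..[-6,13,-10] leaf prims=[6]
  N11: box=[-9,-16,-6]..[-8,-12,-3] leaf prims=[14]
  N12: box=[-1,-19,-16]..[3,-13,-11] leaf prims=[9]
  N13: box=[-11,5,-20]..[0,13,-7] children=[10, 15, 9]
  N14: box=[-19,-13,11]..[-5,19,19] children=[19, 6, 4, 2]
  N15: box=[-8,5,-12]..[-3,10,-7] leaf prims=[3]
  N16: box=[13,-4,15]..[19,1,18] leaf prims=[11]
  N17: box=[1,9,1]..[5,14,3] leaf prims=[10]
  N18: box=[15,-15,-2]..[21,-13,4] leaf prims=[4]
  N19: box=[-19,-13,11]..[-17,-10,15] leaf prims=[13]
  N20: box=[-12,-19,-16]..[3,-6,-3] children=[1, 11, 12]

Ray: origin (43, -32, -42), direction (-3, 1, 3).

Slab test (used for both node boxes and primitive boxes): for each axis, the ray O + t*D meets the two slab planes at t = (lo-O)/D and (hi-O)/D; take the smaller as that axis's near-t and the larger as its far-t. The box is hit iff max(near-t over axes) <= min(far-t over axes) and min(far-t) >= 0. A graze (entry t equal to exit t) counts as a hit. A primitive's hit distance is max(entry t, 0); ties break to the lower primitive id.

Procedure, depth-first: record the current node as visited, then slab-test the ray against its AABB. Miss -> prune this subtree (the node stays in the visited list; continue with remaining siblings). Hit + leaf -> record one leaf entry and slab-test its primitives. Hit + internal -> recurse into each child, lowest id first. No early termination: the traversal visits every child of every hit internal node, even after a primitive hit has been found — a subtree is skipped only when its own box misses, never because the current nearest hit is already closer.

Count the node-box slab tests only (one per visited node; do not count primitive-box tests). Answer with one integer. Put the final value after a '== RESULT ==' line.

Traverse from the root:
N0 x:[22/3,62/3] y:[13,51] z:[22/3,61/3] -> hit [13,61/3], descend [7, 13, 14, 20]
  N7 x:[22/3,14] y:[17,46] z:[40/3,20] -> miss, prune
  N13 x:[43/3,18] y:[37,45] z:[22/3,35/3] -> miss, prune
  N14 x:[16,62/3] y:[19,51] z:[53/3,61/3] -> hit [19,61/3], descend [2, 4, 6, 19]
    N2 x:[58/3,61/3] y:[45,51] z:[58/3,61/3] -> miss, prune
    N4 x:[59/3,62/3] y:[42,46] z:[58/3,59/3] -> miss, prune
    N6 x:[16,49/3] y:[28,33] z:[53/3,18] -> miss, prune
    N19 x:[20,62/3] y:[19,22] z:[53/3,19] -> miss, prune
  N20 x:[40/3,55/3] y:[13,26] z:[26/3,13] -> miss, prune

Summary -> nodes [0, 7, 13, 14, 2, 4, 6, 19, 20]; box-tests=9; leaf-entries=0; first=miss

== RESULT ==
9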